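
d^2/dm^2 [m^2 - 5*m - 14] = 2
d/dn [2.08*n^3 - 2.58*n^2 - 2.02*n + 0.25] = 6.24*n^2 - 5.16*n - 2.02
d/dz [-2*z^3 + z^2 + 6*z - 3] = -6*z^2 + 2*z + 6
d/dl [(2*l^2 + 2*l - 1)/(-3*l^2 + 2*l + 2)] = 2*(5*l^2 + l + 3)/(9*l^4 - 12*l^3 - 8*l^2 + 8*l + 4)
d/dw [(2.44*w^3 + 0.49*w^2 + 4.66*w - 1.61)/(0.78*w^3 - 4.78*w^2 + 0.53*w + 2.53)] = (8.88178419700125e-16*w^5 - 12.0454*w^4 - 4.6832*w^3 + 44.8215*w^2 - 12.9122*w + 12.6431)/(0.6084*w^6 - 7.4568*w^5 + 23.6752*w^4 - 1.12*w^3 - 23.9059*w^2 + 2.6818*w + 6.4009)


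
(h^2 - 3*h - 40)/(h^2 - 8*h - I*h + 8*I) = (h + 5)/(h - I)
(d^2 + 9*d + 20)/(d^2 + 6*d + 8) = (d + 5)/(d + 2)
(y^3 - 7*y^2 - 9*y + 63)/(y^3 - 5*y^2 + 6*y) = (y^2 - 4*y - 21)/(y*(y - 2))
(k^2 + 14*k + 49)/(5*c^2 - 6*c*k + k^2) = (k^2 + 14*k + 49)/(5*c^2 - 6*c*k + k^2)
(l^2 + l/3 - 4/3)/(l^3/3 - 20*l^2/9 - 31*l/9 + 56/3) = 3*(3*l^2 + l - 4)/(3*l^3 - 20*l^2 - 31*l + 168)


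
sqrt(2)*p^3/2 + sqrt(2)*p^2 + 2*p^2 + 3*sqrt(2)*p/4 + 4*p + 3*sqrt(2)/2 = (p + sqrt(2)/2)*(p + 3*sqrt(2)/2)*(sqrt(2)*p/2 + sqrt(2))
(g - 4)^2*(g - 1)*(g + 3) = g^4 - 6*g^3 - 3*g^2 + 56*g - 48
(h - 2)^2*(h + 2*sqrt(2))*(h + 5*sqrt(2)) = h^4 - 4*h^3 + 7*sqrt(2)*h^3 - 28*sqrt(2)*h^2 + 24*h^2 - 80*h + 28*sqrt(2)*h + 80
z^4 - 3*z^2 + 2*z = z*(z - 1)^2*(z + 2)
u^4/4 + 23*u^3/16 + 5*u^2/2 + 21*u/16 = u*(u/4 + 1/4)*(u + 7/4)*(u + 3)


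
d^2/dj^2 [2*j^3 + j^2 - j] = 12*j + 2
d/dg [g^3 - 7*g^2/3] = g*(9*g - 14)/3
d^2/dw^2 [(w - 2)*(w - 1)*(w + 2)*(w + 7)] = 12*w^2 + 36*w - 22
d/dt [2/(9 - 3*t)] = 2/(3*(t - 3)^2)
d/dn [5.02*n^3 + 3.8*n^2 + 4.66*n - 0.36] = 15.06*n^2 + 7.6*n + 4.66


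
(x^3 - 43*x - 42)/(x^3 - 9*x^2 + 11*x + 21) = (x + 6)/(x - 3)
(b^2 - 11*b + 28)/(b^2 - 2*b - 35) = (b - 4)/(b + 5)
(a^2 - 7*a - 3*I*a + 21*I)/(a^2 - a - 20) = (-a^2 + 7*a + 3*I*a - 21*I)/(-a^2 + a + 20)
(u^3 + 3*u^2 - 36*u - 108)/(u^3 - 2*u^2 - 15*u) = (u^2 - 36)/(u*(u - 5))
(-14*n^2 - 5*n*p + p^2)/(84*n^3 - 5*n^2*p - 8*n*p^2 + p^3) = (2*n + p)/(-12*n^2 - n*p + p^2)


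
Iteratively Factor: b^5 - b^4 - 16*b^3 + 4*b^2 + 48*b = (b)*(b^4 - b^3 - 16*b^2 + 4*b + 48) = b*(b + 2)*(b^3 - 3*b^2 - 10*b + 24) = b*(b - 4)*(b + 2)*(b^2 + b - 6) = b*(b - 4)*(b - 2)*(b + 2)*(b + 3)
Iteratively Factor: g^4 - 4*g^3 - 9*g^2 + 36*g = (g - 3)*(g^3 - g^2 - 12*g) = g*(g - 3)*(g^2 - g - 12) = g*(g - 4)*(g - 3)*(g + 3)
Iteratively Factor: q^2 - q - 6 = (q + 2)*(q - 3)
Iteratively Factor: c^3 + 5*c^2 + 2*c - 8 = (c + 2)*(c^2 + 3*c - 4) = (c + 2)*(c + 4)*(c - 1)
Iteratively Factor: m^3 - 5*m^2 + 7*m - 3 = (m - 3)*(m^2 - 2*m + 1) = (m - 3)*(m - 1)*(m - 1)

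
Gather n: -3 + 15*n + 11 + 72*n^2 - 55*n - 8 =72*n^2 - 40*n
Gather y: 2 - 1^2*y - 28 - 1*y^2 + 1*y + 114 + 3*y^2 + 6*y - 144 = 2*y^2 + 6*y - 56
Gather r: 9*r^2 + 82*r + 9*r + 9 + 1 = 9*r^2 + 91*r + 10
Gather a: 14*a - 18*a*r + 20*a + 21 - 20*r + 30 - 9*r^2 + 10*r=a*(34 - 18*r) - 9*r^2 - 10*r + 51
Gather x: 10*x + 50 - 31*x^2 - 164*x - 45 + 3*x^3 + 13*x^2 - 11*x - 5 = 3*x^3 - 18*x^2 - 165*x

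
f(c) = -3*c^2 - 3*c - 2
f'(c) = -6*c - 3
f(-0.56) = -1.26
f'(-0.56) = 0.36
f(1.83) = -17.54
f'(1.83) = -13.98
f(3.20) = -42.32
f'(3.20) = -22.20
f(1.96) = -19.40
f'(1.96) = -14.76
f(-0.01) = -1.97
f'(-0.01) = -2.94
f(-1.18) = -2.64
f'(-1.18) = 4.08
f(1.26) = -10.54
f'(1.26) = -10.56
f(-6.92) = -124.90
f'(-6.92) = 38.52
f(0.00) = -2.00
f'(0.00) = -3.00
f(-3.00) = -20.00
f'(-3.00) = 15.00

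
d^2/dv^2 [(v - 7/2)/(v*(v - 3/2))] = 2*(8*v^3 - 84*v^2 + 126*v - 63)/(v^3*(8*v^3 - 36*v^2 + 54*v - 27))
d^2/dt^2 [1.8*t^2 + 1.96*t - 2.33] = 3.60000000000000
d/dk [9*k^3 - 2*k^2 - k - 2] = 27*k^2 - 4*k - 1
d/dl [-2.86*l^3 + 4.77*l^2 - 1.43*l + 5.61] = -8.58*l^2 + 9.54*l - 1.43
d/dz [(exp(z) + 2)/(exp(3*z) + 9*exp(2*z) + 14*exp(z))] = (-2*exp(z) - 7)*exp(-z)/(exp(2*z) + 14*exp(z) + 49)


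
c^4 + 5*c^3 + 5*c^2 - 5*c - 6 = (c - 1)*(c + 1)*(c + 2)*(c + 3)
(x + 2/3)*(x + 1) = x^2 + 5*x/3 + 2/3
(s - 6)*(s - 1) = s^2 - 7*s + 6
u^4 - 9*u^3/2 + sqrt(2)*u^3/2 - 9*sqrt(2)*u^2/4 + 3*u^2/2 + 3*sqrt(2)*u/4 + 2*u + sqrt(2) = (u - 4)*(u - 1)*(u + 1/2)*(u + sqrt(2)/2)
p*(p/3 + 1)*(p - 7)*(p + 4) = p^4/3 - 37*p^2/3 - 28*p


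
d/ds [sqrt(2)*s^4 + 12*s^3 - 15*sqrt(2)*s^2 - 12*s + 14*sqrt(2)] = 4*sqrt(2)*s^3 + 36*s^2 - 30*sqrt(2)*s - 12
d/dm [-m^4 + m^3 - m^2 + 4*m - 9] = -4*m^3 + 3*m^2 - 2*m + 4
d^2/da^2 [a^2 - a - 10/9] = 2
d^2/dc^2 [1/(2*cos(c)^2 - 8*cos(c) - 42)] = (4*sin(c)^4 - 102*sin(c)^2 - 69*cos(c) - 3*cos(3*c) + 24)/(2*(sin(c)^2 + 4*cos(c) + 20)^3)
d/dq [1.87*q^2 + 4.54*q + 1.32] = 3.74*q + 4.54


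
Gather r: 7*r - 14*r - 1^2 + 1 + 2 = 2 - 7*r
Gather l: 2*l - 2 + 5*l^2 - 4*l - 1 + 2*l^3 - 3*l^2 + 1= 2*l^3 + 2*l^2 - 2*l - 2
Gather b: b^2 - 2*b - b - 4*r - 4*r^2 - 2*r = b^2 - 3*b - 4*r^2 - 6*r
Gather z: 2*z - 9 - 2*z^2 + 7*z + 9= -2*z^2 + 9*z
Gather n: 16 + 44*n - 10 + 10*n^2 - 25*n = 10*n^2 + 19*n + 6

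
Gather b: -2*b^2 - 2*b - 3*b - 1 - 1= -2*b^2 - 5*b - 2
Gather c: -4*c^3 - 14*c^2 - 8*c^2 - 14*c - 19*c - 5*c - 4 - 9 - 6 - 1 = -4*c^3 - 22*c^2 - 38*c - 20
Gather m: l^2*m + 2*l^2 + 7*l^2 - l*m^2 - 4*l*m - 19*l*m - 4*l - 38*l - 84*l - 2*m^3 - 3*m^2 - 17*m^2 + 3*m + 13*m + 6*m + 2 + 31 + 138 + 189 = 9*l^2 - 126*l - 2*m^3 + m^2*(-l - 20) + m*(l^2 - 23*l + 22) + 360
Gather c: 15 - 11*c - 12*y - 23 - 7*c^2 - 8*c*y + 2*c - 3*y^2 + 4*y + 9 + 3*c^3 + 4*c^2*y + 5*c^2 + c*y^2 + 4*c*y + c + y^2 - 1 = 3*c^3 + c^2*(4*y - 2) + c*(y^2 - 4*y - 8) - 2*y^2 - 8*y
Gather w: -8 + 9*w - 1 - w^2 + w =-w^2 + 10*w - 9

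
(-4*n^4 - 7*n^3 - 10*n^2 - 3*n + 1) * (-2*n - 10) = 8*n^5 + 54*n^4 + 90*n^3 + 106*n^2 + 28*n - 10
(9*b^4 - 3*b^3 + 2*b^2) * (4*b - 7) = 36*b^5 - 75*b^4 + 29*b^3 - 14*b^2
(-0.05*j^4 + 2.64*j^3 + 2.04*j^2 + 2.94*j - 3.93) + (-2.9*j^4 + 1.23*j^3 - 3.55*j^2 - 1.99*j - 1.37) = -2.95*j^4 + 3.87*j^3 - 1.51*j^2 + 0.95*j - 5.3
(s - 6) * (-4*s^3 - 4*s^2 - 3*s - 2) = -4*s^4 + 20*s^3 + 21*s^2 + 16*s + 12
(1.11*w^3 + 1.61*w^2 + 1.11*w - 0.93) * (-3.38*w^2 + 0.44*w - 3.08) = -3.7518*w^5 - 4.9534*w^4 - 6.4622*w^3 - 1.327*w^2 - 3.828*w + 2.8644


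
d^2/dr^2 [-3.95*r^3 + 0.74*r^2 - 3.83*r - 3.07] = 1.48 - 23.7*r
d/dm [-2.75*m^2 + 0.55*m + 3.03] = 0.55 - 5.5*m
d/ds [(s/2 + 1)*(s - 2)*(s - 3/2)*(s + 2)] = 2*s^3 + 3*s^2/4 - 7*s - 1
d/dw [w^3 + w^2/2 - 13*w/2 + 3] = 3*w^2 + w - 13/2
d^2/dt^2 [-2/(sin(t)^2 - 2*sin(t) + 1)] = 4*(2*sin(t) + 3)/(sin(t) - 1)^3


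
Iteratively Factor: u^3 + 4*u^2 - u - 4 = (u - 1)*(u^2 + 5*u + 4) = (u - 1)*(u + 4)*(u + 1)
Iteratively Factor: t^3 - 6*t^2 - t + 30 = (t + 2)*(t^2 - 8*t + 15) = (t - 5)*(t + 2)*(t - 3)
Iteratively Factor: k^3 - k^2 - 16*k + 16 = (k - 1)*(k^2 - 16) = (k - 4)*(k - 1)*(k + 4)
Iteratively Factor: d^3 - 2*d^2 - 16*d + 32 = (d - 4)*(d^2 + 2*d - 8) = (d - 4)*(d + 4)*(d - 2)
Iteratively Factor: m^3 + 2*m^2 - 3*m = (m - 1)*(m^2 + 3*m) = (m - 1)*(m + 3)*(m)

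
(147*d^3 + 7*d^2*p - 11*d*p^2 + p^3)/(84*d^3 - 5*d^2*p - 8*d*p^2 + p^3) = (-7*d + p)/(-4*d + p)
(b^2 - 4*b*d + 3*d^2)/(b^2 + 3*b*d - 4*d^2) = (b - 3*d)/(b + 4*d)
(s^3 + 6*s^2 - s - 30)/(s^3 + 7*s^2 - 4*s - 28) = (s^2 + 8*s + 15)/(s^2 + 9*s + 14)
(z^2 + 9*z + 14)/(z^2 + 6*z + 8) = (z + 7)/(z + 4)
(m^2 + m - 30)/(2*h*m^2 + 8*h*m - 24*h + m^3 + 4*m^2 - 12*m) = (m - 5)/(2*h*m - 4*h + m^2 - 2*m)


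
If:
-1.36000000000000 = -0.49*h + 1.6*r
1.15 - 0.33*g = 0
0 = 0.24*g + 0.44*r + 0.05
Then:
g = 3.48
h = -3.80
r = -2.01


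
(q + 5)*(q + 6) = q^2 + 11*q + 30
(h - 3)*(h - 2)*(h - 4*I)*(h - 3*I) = h^4 - 5*h^3 - 7*I*h^3 - 6*h^2 + 35*I*h^2 + 60*h - 42*I*h - 72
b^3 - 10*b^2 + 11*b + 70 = (b - 7)*(b - 5)*(b + 2)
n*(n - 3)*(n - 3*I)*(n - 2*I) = n^4 - 3*n^3 - 5*I*n^3 - 6*n^2 + 15*I*n^2 + 18*n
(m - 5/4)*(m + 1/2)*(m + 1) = m^3 + m^2/4 - 11*m/8 - 5/8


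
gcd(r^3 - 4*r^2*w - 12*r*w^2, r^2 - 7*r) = r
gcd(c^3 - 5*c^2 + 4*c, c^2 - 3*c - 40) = 1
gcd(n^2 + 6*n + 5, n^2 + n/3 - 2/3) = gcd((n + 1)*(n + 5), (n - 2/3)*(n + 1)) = n + 1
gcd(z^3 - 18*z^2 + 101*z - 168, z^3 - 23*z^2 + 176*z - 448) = z^2 - 15*z + 56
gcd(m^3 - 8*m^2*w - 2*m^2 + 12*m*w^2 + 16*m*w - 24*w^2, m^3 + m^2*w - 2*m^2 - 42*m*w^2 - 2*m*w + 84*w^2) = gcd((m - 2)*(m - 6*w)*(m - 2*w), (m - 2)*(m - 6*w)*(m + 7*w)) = -m^2 + 6*m*w + 2*m - 12*w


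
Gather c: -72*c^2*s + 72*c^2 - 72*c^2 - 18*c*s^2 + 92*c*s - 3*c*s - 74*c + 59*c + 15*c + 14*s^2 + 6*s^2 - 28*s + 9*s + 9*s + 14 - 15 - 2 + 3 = -72*c^2*s + c*(-18*s^2 + 89*s) + 20*s^2 - 10*s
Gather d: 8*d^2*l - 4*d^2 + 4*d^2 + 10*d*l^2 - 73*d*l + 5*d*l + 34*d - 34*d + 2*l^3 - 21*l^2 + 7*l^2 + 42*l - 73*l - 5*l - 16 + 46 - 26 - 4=8*d^2*l + d*(10*l^2 - 68*l) + 2*l^3 - 14*l^2 - 36*l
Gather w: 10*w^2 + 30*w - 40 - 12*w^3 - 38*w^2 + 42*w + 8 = -12*w^3 - 28*w^2 + 72*w - 32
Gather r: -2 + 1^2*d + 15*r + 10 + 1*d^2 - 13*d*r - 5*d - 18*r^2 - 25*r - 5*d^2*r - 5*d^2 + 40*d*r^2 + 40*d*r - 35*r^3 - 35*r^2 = -4*d^2 - 4*d - 35*r^3 + r^2*(40*d - 53) + r*(-5*d^2 + 27*d - 10) + 8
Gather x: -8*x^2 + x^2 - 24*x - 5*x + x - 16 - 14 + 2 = -7*x^2 - 28*x - 28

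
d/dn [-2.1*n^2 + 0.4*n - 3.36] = 0.4 - 4.2*n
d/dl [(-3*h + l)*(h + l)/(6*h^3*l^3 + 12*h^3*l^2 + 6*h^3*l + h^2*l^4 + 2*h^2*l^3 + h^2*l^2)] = 2*(l*(-h + l)*(6*h*l^2 + 12*h*l + 6*h + l^3 + 2*l^2 + l) + (h + l)*(3*h - l)*(9*h*l^2 + 12*h*l + 3*h + 2*l^3 + 3*l^2 + l))/(h^2*l^2*(6*h*l^2 + 12*h*l + 6*h + l^3 + 2*l^2 + l)^2)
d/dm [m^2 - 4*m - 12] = 2*m - 4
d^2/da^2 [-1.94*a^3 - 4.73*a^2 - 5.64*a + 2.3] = -11.64*a - 9.46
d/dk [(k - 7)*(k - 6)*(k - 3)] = 3*k^2 - 32*k + 81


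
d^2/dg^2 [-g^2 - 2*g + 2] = -2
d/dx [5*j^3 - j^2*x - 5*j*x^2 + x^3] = -j^2 - 10*j*x + 3*x^2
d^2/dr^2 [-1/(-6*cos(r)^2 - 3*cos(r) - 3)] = (-16*sin(r)^4 + sin(r)^2 + 17*cos(r)/2 - 3*cos(3*r)/2 + 13)/(3*(-2*sin(r)^2 + cos(r) + 3)^3)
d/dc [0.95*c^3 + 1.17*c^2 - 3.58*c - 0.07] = 2.85*c^2 + 2.34*c - 3.58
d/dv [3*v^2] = 6*v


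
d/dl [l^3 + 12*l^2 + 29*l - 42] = 3*l^2 + 24*l + 29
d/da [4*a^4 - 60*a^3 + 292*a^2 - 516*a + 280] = 16*a^3 - 180*a^2 + 584*a - 516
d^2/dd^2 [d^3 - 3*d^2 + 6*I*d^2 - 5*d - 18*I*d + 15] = 6*d - 6 + 12*I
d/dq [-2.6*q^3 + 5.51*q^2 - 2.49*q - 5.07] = -7.8*q^2 + 11.02*q - 2.49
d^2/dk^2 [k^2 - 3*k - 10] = 2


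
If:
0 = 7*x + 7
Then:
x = -1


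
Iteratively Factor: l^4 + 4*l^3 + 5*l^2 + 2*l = (l + 1)*(l^3 + 3*l^2 + 2*l) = (l + 1)^2*(l^2 + 2*l) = l*(l + 1)^2*(l + 2)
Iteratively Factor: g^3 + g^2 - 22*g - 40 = (g - 5)*(g^2 + 6*g + 8) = (g - 5)*(g + 2)*(g + 4)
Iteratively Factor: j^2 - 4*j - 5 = (j - 5)*(j + 1)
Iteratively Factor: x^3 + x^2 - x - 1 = (x + 1)*(x^2 - 1) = (x - 1)*(x + 1)*(x + 1)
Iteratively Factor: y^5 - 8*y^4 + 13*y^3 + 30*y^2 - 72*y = (y - 3)*(y^4 - 5*y^3 - 2*y^2 + 24*y) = (y - 3)^2*(y^3 - 2*y^2 - 8*y) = (y - 3)^2*(y + 2)*(y^2 - 4*y) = y*(y - 3)^2*(y + 2)*(y - 4)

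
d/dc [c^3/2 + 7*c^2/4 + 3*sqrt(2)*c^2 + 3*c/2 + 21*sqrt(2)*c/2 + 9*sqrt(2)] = 3*c^2/2 + 7*c/2 + 6*sqrt(2)*c + 3/2 + 21*sqrt(2)/2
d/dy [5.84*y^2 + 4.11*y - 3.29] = 11.68*y + 4.11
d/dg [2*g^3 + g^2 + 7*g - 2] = 6*g^2 + 2*g + 7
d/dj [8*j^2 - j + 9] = 16*j - 1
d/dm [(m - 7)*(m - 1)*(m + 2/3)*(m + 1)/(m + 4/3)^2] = 3*(18*m^4 - 9*m^3 - 228*m^2 - 193*m - 8)/(27*m^3 + 108*m^2 + 144*m + 64)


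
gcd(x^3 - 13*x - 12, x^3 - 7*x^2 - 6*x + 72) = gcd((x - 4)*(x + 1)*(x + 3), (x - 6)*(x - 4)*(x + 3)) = x^2 - x - 12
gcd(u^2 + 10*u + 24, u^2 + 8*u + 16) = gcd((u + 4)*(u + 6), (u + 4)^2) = u + 4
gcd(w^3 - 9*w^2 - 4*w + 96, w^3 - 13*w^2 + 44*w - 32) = w^2 - 12*w + 32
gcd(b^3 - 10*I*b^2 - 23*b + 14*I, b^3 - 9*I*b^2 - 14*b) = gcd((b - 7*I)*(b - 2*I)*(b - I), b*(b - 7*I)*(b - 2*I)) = b^2 - 9*I*b - 14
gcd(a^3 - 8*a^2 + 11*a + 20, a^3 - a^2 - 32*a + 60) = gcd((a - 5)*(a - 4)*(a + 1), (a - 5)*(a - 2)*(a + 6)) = a - 5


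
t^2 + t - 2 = (t - 1)*(t + 2)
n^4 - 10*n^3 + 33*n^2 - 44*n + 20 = (n - 5)*(n - 2)^2*(n - 1)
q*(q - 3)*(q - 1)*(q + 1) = q^4 - 3*q^3 - q^2 + 3*q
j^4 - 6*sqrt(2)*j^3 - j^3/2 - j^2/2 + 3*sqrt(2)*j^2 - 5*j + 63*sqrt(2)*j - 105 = (j - 7/2)*(j + 3)*(j - 5*sqrt(2))*(j - sqrt(2))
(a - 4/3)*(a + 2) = a^2 + 2*a/3 - 8/3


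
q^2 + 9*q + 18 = (q + 3)*(q + 6)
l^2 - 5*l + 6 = (l - 3)*(l - 2)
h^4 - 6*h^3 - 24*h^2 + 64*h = h*(h - 8)*(h - 2)*(h + 4)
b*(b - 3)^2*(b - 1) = b^4 - 7*b^3 + 15*b^2 - 9*b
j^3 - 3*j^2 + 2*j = j*(j - 2)*(j - 1)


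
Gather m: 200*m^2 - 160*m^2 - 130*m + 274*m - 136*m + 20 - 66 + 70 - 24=40*m^2 + 8*m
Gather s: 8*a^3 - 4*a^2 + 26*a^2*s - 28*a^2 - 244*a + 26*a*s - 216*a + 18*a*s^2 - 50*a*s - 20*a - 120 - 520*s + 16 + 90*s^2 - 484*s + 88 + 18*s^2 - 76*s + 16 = 8*a^3 - 32*a^2 - 480*a + s^2*(18*a + 108) + s*(26*a^2 - 24*a - 1080)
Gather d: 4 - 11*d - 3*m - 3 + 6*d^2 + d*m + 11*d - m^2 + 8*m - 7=6*d^2 + d*m - m^2 + 5*m - 6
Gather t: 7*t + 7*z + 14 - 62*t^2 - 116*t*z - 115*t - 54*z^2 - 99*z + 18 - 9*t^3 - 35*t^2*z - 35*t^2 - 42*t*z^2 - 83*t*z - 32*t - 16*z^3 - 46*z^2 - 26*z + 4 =-9*t^3 + t^2*(-35*z - 97) + t*(-42*z^2 - 199*z - 140) - 16*z^3 - 100*z^2 - 118*z + 36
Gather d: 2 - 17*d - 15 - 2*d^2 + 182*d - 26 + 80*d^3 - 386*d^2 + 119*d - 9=80*d^3 - 388*d^2 + 284*d - 48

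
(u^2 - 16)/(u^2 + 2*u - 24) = (u + 4)/(u + 6)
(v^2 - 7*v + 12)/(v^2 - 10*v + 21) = (v - 4)/(v - 7)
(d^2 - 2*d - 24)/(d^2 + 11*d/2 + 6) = 2*(d - 6)/(2*d + 3)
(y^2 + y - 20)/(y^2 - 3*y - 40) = (y - 4)/(y - 8)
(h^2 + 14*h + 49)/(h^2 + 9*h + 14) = (h + 7)/(h + 2)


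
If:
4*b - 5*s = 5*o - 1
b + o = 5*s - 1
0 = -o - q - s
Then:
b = 10*s/3 - 2/3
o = 5*s/3 - 1/3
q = 1/3 - 8*s/3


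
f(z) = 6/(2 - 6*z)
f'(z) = 36/(2 - 6*z)^2 = 9/(3*z - 1)^2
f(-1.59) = 0.52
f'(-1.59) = 0.27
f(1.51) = -0.85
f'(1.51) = 0.72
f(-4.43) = 0.21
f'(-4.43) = 0.04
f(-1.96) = 0.44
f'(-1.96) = 0.19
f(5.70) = -0.19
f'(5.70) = 0.03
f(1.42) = -0.92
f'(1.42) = 0.85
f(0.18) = 6.52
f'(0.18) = 42.53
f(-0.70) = 0.97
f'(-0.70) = 0.94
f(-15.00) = 0.07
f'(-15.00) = 0.00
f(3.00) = -0.38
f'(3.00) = 0.14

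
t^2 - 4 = (t - 2)*(t + 2)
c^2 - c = c*(c - 1)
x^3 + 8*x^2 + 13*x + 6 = (x + 1)^2*(x + 6)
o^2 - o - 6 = (o - 3)*(o + 2)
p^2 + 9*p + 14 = (p + 2)*(p + 7)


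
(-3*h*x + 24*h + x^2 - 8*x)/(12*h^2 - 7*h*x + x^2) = (x - 8)/(-4*h + x)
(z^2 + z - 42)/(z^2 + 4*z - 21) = (z - 6)/(z - 3)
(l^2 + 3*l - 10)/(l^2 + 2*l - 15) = (l - 2)/(l - 3)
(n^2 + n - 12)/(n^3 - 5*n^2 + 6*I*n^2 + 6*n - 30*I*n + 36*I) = (n + 4)/(n^2 + n*(-2 + 6*I) - 12*I)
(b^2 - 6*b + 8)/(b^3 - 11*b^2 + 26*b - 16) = (b - 4)/(b^2 - 9*b + 8)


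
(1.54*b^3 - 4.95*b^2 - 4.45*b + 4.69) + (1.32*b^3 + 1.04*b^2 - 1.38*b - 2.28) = 2.86*b^3 - 3.91*b^2 - 5.83*b + 2.41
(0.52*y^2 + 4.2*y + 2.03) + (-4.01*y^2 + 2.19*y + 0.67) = -3.49*y^2 + 6.39*y + 2.7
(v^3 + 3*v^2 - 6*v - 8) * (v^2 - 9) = v^5 + 3*v^4 - 15*v^3 - 35*v^2 + 54*v + 72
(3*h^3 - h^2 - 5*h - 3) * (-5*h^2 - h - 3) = -15*h^5 + 2*h^4 + 17*h^3 + 23*h^2 + 18*h + 9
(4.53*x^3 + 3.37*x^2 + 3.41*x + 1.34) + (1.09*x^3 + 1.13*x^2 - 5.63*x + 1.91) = 5.62*x^3 + 4.5*x^2 - 2.22*x + 3.25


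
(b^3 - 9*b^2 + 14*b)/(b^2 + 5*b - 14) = b*(b - 7)/(b + 7)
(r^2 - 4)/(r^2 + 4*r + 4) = (r - 2)/(r + 2)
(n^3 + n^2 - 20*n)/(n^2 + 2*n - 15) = n*(n - 4)/(n - 3)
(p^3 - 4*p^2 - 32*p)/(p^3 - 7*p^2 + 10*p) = (p^2 - 4*p - 32)/(p^2 - 7*p + 10)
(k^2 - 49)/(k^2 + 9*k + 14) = (k - 7)/(k + 2)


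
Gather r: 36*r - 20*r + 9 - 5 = 16*r + 4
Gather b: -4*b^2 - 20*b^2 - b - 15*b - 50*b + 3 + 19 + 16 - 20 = -24*b^2 - 66*b + 18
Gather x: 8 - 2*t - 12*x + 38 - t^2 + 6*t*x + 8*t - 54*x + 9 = -t^2 + 6*t + x*(6*t - 66) + 55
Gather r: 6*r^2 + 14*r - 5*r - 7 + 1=6*r^2 + 9*r - 6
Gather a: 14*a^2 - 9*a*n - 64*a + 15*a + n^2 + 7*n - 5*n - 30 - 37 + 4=14*a^2 + a*(-9*n - 49) + n^2 + 2*n - 63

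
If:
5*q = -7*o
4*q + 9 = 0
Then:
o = 45/28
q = -9/4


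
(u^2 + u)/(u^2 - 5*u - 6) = u/(u - 6)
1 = 1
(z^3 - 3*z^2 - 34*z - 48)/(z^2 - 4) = (z^2 - 5*z - 24)/(z - 2)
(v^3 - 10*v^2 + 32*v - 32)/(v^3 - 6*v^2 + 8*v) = (v - 4)/v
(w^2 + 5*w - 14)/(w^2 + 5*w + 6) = (w^2 + 5*w - 14)/(w^2 + 5*w + 6)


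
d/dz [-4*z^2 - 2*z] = -8*z - 2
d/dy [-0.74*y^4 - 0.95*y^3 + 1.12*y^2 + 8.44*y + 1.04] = -2.96*y^3 - 2.85*y^2 + 2.24*y + 8.44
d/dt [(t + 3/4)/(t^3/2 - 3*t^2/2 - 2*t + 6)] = (-4*t^3 + 3*t^2/2 + 9*t + 30)/(t^6 - 6*t^5 + t^4 + 48*t^3 - 56*t^2 - 96*t + 144)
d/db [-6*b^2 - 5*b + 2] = -12*b - 5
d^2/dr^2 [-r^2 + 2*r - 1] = -2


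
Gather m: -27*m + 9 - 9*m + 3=12 - 36*m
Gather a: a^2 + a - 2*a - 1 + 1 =a^2 - a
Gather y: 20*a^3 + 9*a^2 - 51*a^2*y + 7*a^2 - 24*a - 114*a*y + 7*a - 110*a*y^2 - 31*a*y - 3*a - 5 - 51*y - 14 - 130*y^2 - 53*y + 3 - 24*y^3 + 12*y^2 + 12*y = 20*a^3 + 16*a^2 - 20*a - 24*y^3 + y^2*(-110*a - 118) + y*(-51*a^2 - 145*a - 92) - 16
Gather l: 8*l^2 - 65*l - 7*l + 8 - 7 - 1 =8*l^2 - 72*l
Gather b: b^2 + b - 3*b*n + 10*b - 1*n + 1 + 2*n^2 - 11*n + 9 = b^2 + b*(11 - 3*n) + 2*n^2 - 12*n + 10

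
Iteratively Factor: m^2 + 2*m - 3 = (m + 3)*(m - 1)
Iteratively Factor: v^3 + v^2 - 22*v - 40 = (v - 5)*(v^2 + 6*v + 8) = (v - 5)*(v + 2)*(v + 4)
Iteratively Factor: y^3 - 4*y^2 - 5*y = (y)*(y^2 - 4*y - 5) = y*(y + 1)*(y - 5)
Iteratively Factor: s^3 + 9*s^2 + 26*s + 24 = (s + 4)*(s^2 + 5*s + 6) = (s + 2)*(s + 4)*(s + 3)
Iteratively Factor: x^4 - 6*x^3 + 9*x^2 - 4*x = (x - 1)*(x^3 - 5*x^2 + 4*x) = x*(x - 1)*(x^2 - 5*x + 4) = x*(x - 4)*(x - 1)*(x - 1)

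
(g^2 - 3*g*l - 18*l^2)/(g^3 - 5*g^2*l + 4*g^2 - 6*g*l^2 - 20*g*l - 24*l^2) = (g + 3*l)/(g^2 + g*l + 4*g + 4*l)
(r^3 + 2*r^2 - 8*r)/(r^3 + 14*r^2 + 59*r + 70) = r*(r^2 + 2*r - 8)/(r^3 + 14*r^2 + 59*r + 70)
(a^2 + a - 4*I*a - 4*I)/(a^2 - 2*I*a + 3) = (a^2 + a - 4*I*a - 4*I)/(a^2 - 2*I*a + 3)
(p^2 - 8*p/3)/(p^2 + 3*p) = (p - 8/3)/(p + 3)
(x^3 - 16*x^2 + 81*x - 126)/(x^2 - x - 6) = (x^2 - 13*x + 42)/(x + 2)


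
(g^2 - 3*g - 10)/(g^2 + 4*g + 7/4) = 4*(g^2 - 3*g - 10)/(4*g^2 + 16*g + 7)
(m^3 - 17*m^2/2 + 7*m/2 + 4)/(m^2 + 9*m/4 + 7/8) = 4*(m^2 - 9*m + 8)/(4*m + 7)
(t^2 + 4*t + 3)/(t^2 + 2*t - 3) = (t + 1)/(t - 1)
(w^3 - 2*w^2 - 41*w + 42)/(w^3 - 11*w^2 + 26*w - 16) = (w^2 - w - 42)/(w^2 - 10*w + 16)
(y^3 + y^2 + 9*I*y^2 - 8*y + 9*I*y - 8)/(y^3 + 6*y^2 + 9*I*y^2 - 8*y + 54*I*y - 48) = (y + 1)/(y + 6)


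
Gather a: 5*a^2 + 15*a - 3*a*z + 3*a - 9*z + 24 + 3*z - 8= 5*a^2 + a*(18 - 3*z) - 6*z + 16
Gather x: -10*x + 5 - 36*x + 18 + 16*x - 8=15 - 30*x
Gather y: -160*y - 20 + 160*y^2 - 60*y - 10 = 160*y^2 - 220*y - 30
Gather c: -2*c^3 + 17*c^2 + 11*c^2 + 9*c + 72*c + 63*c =-2*c^3 + 28*c^2 + 144*c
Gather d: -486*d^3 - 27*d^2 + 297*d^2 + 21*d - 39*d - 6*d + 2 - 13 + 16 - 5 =-486*d^3 + 270*d^2 - 24*d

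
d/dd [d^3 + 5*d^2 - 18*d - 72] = 3*d^2 + 10*d - 18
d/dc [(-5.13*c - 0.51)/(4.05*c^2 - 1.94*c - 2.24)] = (20.7765*c^2 + 4.131*c + 10.5018)/(16.4025*c^4 - 15.714*c^3 - 14.3804*c^2 + 8.6912*c + 5.0176)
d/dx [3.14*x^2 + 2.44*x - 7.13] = 6.28*x + 2.44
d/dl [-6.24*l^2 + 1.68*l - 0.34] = 1.68 - 12.48*l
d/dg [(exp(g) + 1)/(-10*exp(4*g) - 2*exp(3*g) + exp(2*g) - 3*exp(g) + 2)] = ((exp(g) + 1)*(40*exp(3*g) + 6*exp(2*g) - 2*exp(g) + 3) - 10*exp(4*g) - 2*exp(3*g) + exp(2*g) - 3*exp(g) + 2)*exp(g)/(10*exp(4*g) + 2*exp(3*g) - exp(2*g) + 3*exp(g) - 2)^2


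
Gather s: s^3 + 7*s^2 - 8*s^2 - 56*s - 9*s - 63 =s^3 - s^2 - 65*s - 63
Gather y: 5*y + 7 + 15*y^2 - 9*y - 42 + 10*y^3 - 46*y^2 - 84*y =10*y^3 - 31*y^2 - 88*y - 35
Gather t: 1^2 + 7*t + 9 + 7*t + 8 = 14*t + 18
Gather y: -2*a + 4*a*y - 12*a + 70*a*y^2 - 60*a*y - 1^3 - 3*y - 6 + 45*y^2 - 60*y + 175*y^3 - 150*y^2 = -14*a + 175*y^3 + y^2*(70*a - 105) + y*(-56*a - 63) - 7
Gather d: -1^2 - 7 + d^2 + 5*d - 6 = d^2 + 5*d - 14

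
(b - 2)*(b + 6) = b^2 + 4*b - 12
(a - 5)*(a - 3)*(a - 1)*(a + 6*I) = a^4 - 9*a^3 + 6*I*a^3 + 23*a^2 - 54*I*a^2 - 15*a + 138*I*a - 90*I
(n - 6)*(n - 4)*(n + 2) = n^3 - 8*n^2 + 4*n + 48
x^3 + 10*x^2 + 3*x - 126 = (x - 3)*(x + 6)*(x + 7)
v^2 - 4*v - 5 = (v - 5)*(v + 1)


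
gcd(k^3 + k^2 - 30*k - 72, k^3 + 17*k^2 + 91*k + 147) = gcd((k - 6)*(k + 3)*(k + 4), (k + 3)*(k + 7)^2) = k + 3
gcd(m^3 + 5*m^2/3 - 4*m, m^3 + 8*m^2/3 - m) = m^2 + 3*m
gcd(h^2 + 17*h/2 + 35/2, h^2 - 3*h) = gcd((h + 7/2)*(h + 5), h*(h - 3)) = 1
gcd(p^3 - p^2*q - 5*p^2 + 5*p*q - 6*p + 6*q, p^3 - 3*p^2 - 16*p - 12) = p^2 - 5*p - 6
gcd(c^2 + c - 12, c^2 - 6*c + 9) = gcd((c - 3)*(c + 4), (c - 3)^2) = c - 3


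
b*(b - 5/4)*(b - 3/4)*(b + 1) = b^4 - b^3 - 17*b^2/16 + 15*b/16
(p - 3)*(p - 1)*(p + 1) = p^3 - 3*p^2 - p + 3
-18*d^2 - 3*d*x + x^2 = (-6*d + x)*(3*d + x)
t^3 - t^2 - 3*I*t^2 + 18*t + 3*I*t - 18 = (t - 1)*(t - 6*I)*(t + 3*I)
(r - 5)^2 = r^2 - 10*r + 25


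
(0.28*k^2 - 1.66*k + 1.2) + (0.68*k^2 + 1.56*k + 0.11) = 0.96*k^2 - 0.0999999999999999*k + 1.31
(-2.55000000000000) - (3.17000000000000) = -5.72000000000000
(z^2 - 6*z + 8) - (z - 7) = z^2 - 7*z + 15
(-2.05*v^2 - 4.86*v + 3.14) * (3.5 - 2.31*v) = 4.7355*v^3 + 4.0516*v^2 - 24.2634*v + 10.99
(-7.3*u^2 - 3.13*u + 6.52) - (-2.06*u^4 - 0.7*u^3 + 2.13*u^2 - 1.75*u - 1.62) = 2.06*u^4 + 0.7*u^3 - 9.43*u^2 - 1.38*u + 8.14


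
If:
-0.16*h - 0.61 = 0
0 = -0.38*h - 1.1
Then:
No Solution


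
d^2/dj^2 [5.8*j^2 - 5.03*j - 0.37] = 11.6000000000000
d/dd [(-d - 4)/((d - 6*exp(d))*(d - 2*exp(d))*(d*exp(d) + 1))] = ((d + 1)*(d + 4)*(d - 6*exp(d))*(d - 2*exp(d))*exp(d) - (d + 4)*(d - 6*exp(d))*(d*exp(d) + 1)*(2*exp(d) - 1) - (d + 4)*(d - 2*exp(d))*(d*exp(d) + 1)*(6*exp(d) - 1) - (d - 6*exp(d))*(d - 2*exp(d))*(d*exp(d) + 1))/((d - 6*exp(d))^2*(d - 2*exp(d))^2*(d*exp(d) + 1)^2)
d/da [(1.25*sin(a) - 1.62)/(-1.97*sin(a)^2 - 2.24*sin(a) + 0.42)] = (2.4625*sin(a)^2 - 6.3828*sin(a) - 3.1038)*cos(a)/(3.8809*sin(a)^4 + 8.8256*sin(a)^3 + 3.3628*sin(a)^2 - 1.8816*sin(a) + 0.1764)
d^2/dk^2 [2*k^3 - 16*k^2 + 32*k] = 12*k - 32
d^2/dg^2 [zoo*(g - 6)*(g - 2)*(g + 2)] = zoo*(g - 2)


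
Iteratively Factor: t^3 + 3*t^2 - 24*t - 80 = (t - 5)*(t^2 + 8*t + 16) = (t - 5)*(t + 4)*(t + 4)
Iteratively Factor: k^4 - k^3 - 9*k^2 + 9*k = (k + 3)*(k^3 - 4*k^2 + 3*k) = (k - 1)*(k + 3)*(k^2 - 3*k) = k*(k - 1)*(k + 3)*(k - 3)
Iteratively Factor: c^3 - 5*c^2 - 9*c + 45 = (c - 5)*(c^2 - 9) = (c - 5)*(c - 3)*(c + 3)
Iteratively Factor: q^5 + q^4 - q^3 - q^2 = (q)*(q^4 + q^3 - q^2 - q) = q*(q + 1)*(q^3 - q) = q*(q - 1)*(q + 1)*(q^2 + q) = q^2*(q - 1)*(q + 1)*(q + 1)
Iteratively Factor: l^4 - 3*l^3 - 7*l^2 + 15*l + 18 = (l + 1)*(l^3 - 4*l^2 - 3*l + 18) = (l - 3)*(l + 1)*(l^2 - l - 6) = (l - 3)*(l + 1)*(l + 2)*(l - 3)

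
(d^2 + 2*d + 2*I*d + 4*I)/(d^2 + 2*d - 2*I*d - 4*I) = (d + 2*I)/(d - 2*I)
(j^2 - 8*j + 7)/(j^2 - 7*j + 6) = (j - 7)/(j - 6)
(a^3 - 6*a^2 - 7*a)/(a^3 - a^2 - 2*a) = (a - 7)/(a - 2)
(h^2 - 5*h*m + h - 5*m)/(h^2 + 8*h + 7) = (h - 5*m)/(h + 7)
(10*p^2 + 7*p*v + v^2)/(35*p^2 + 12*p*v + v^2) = (2*p + v)/(7*p + v)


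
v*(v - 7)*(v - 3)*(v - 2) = v^4 - 12*v^3 + 41*v^2 - 42*v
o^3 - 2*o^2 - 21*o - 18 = (o - 6)*(o + 1)*(o + 3)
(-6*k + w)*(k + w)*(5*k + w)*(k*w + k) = -30*k^4*w - 30*k^4 - 31*k^3*w^2 - 31*k^3*w + k*w^4 + k*w^3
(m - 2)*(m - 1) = m^2 - 3*m + 2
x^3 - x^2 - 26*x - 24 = (x - 6)*(x + 1)*(x + 4)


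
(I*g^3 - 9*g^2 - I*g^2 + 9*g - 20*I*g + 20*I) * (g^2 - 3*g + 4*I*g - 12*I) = I*g^5 - 13*g^4 - 4*I*g^4 + 52*g^3 - 53*I*g^3 + 41*g^2 + 224*I*g^2 - 320*g - 168*I*g + 240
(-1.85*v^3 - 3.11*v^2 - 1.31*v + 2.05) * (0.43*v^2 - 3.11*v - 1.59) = -0.7955*v^5 + 4.4162*v^4 + 12.0503*v^3 + 9.9005*v^2 - 4.2926*v - 3.2595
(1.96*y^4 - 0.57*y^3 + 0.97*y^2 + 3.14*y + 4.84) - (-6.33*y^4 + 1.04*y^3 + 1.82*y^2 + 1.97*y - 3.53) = 8.29*y^4 - 1.61*y^3 - 0.85*y^2 + 1.17*y + 8.37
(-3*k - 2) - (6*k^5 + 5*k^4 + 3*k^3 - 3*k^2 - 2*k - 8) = -6*k^5 - 5*k^4 - 3*k^3 + 3*k^2 - k + 6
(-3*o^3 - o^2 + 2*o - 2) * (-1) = 3*o^3 + o^2 - 2*o + 2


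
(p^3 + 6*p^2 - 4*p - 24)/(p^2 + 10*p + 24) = (p^2 - 4)/(p + 4)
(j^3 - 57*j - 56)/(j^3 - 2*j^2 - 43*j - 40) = (j + 7)/(j + 5)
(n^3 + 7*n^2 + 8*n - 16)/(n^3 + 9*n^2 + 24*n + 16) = (n - 1)/(n + 1)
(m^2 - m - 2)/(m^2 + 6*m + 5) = (m - 2)/(m + 5)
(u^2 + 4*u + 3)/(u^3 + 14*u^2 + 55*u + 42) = (u + 3)/(u^2 + 13*u + 42)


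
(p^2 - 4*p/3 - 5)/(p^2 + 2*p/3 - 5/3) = (p - 3)/(p - 1)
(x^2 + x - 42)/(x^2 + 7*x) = (x - 6)/x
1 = 1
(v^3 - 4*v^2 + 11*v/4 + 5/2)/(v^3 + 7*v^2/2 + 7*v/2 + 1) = (v^2 - 9*v/2 + 5)/(v^2 + 3*v + 2)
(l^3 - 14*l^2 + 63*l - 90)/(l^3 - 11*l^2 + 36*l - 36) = (l - 5)/(l - 2)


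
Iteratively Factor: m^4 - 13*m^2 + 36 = (m + 3)*(m^3 - 3*m^2 - 4*m + 12) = (m + 2)*(m + 3)*(m^2 - 5*m + 6) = (m - 2)*(m + 2)*(m + 3)*(m - 3)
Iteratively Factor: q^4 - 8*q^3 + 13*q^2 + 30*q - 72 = (q - 4)*(q^3 - 4*q^2 - 3*q + 18) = (q - 4)*(q - 3)*(q^2 - q - 6) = (q - 4)*(q - 3)*(q + 2)*(q - 3)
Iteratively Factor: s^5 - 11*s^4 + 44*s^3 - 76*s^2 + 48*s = (s - 4)*(s^4 - 7*s^3 + 16*s^2 - 12*s) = (s - 4)*(s - 2)*(s^3 - 5*s^2 + 6*s) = s*(s - 4)*(s - 2)*(s^2 - 5*s + 6) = s*(s - 4)*(s - 2)^2*(s - 3)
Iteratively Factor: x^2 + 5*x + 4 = (x + 4)*(x + 1)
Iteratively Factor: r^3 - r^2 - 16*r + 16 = (r - 1)*(r^2 - 16) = (r - 4)*(r - 1)*(r + 4)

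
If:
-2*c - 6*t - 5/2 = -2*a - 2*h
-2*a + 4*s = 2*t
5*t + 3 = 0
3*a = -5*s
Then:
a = 3/11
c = h + 181/220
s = -9/55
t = -3/5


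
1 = 1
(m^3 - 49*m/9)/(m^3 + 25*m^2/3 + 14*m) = (m - 7/3)/(m + 6)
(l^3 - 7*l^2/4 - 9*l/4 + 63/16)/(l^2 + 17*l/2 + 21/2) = (8*l^2 - 26*l + 21)/(8*(l + 7))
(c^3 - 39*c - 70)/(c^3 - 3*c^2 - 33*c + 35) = (c + 2)/(c - 1)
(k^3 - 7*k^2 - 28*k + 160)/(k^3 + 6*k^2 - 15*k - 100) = (k - 8)/(k + 5)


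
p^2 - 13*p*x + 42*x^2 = (p - 7*x)*(p - 6*x)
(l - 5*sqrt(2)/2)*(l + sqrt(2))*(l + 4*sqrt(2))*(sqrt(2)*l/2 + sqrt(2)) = sqrt(2)*l^4/2 + sqrt(2)*l^3 + 5*l^3/2 - 17*sqrt(2)*l^2/2 + 5*l^2 - 17*sqrt(2)*l - 20*l - 40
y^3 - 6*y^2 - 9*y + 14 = (y - 7)*(y - 1)*(y + 2)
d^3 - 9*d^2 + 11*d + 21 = (d - 7)*(d - 3)*(d + 1)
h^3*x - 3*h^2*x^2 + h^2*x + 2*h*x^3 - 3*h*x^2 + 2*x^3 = (h - 2*x)*(h - x)*(h*x + x)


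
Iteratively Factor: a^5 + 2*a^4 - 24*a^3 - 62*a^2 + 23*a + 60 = (a + 3)*(a^4 - a^3 - 21*a^2 + a + 20) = (a + 1)*(a + 3)*(a^3 - 2*a^2 - 19*a + 20) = (a + 1)*(a + 3)*(a + 4)*(a^2 - 6*a + 5) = (a - 5)*(a + 1)*(a + 3)*(a + 4)*(a - 1)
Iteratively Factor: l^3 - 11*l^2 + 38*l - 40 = (l - 2)*(l^2 - 9*l + 20) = (l - 4)*(l - 2)*(l - 5)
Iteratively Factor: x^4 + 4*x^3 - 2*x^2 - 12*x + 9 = (x + 3)*(x^3 + x^2 - 5*x + 3) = (x + 3)^2*(x^2 - 2*x + 1) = (x - 1)*(x + 3)^2*(x - 1)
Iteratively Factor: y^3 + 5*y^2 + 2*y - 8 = (y + 4)*(y^2 + y - 2) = (y - 1)*(y + 4)*(y + 2)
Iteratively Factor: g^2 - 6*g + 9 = (g - 3)*(g - 3)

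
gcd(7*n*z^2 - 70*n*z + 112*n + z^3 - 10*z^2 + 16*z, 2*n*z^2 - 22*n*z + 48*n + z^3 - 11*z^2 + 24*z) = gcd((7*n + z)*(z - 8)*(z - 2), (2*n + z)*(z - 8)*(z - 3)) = z - 8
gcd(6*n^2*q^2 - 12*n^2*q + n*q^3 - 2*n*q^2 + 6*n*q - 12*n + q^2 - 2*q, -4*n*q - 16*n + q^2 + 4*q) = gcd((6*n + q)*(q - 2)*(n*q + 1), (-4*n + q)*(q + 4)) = 1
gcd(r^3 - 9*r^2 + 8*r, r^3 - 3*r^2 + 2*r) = r^2 - r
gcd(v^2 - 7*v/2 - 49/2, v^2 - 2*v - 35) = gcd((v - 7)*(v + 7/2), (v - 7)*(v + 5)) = v - 7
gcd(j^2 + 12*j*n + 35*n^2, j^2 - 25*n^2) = j + 5*n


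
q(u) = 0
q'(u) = 0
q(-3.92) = 0.00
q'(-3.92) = 0.00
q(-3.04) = 0.00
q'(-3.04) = 0.00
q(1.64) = 0.00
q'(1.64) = 0.00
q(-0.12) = 0.00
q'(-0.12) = 0.00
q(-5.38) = 0.00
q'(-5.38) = 0.00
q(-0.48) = 0.00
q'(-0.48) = 0.00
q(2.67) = 0.00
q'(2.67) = 0.00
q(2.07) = 0.00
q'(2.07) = 0.00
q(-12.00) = 0.00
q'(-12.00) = 0.00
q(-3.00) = 0.00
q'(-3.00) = 0.00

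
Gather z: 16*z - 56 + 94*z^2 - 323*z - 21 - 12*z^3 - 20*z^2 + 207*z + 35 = -12*z^3 + 74*z^2 - 100*z - 42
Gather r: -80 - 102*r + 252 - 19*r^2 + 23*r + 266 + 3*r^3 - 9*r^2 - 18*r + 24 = 3*r^3 - 28*r^2 - 97*r + 462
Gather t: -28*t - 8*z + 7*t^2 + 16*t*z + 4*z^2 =7*t^2 + t*(16*z - 28) + 4*z^2 - 8*z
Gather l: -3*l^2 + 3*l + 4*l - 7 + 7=-3*l^2 + 7*l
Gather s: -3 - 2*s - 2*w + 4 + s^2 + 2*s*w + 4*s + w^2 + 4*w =s^2 + s*(2*w + 2) + w^2 + 2*w + 1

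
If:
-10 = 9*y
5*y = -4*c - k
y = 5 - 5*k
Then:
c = 13/12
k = 11/9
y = -10/9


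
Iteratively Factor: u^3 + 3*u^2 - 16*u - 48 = (u - 4)*(u^2 + 7*u + 12) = (u - 4)*(u + 4)*(u + 3)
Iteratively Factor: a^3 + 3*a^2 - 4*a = (a - 1)*(a^2 + 4*a) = a*(a - 1)*(a + 4)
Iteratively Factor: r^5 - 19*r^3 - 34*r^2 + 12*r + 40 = (r - 1)*(r^4 + r^3 - 18*r^2 - 52*r - 40) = (r - 1)*(r + 2)*(r^3 - r^2 - 16*r - 20) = (r - 1)*(r + 2)^2*(r^2 - 3*r - 10) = (r - 5)*(r - 1)*(r + 2)^2*(r + 2)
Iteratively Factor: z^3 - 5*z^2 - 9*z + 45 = (z + 3)*(z^2 - 8*z + 15) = (z - 5)*(z + 3)*(z - 3)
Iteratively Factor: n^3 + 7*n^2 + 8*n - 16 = (n + 4)*(n^2 + 3*n - 4) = (n - 1)*(n + 4)*(n + 4)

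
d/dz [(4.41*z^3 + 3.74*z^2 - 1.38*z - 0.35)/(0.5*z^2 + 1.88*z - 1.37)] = (2.205*z^4 + 16.5816*z^3 - 10.4039*z^2 - 9.8976*z + 2.5486)/(0.25*z^4 + 1.88*z^3 + 2.1644*z^2 - 5.1512*z + 1.8769)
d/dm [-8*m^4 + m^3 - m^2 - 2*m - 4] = -32*m^3 + 3*m^2 - 2*m - 2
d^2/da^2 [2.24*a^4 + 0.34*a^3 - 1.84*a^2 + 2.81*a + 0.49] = 26.88*a^2 + 2.04*a - 3.68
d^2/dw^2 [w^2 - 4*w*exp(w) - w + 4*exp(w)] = -4*w*exp(w) - 4*exp(w) + 2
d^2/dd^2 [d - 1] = 0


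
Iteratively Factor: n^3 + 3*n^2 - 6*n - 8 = (n + 1)*(n^2 + 2*n - 8) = (n - 2)*(n + 1)*(n + 4)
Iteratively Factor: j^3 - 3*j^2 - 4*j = (j - 4)*(j^2 + j) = (j - 4)*(j + 1)*(j)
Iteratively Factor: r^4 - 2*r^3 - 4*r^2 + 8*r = (r - 2)*(r^3 - 4*r) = (r - 2)^2*(r^2 + 2*r) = r*(r - 2)^2*(r + 2)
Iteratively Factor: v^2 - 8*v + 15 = (v - 5)*(v - 3)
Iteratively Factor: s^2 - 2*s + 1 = (s - 1)*(s - 1)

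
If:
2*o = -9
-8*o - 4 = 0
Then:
No Solution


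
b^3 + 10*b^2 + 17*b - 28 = (b - 1)*(b + 4)*(b + 7)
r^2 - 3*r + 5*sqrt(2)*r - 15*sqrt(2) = (r - 3)*(r + 5*sqrt(2))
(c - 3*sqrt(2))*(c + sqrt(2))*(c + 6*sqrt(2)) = c^3 + 4*sqrt(2)*c^2 - 30*c - 36*sqrt(2)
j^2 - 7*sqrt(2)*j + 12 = (j - 6*sqrt(2))*(j - sqrt(2))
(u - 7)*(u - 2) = u^2 - 9*u + 14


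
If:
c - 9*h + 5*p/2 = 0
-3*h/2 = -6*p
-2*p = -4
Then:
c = 67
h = 8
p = 2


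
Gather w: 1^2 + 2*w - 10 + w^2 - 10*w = w^2 - 8*w - 9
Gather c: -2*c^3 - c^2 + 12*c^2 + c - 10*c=-2*c^3 + 11*c^2 - 9*c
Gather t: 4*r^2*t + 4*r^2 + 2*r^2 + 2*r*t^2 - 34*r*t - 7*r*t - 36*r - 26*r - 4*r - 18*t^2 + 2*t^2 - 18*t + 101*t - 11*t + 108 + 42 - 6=6*r^2 - 66*r + t^2*(2*r - 16) + t*(4*r^2 - 41*r + 72) + 144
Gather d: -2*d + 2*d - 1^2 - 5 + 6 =0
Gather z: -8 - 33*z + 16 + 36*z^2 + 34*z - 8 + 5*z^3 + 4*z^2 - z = 5*z^3 + 40*z^2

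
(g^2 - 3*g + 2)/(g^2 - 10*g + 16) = (g - 1)/(g - 8)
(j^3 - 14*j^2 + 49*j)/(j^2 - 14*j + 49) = j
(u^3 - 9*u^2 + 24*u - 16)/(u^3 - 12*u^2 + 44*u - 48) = (u^2 - 5*u + 4)/(u^2 - 8*u + 12)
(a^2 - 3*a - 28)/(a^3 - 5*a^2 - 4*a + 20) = (a^2 - 3*a - 28)/(a^3 - 5*a^2 - 4*a + 20)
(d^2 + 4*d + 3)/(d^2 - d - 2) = (d + 3)/(d - 2)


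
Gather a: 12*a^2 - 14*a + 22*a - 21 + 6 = 12*a^2 + 8*a - 15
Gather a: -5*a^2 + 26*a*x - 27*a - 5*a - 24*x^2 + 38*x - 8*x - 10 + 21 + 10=-5*a^2 + a*(26*x - 32) - 24*x^2 + 30*x + 21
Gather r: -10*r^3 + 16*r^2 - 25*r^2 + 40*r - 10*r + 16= -10*r^3 - 9*r^2 + 30*r + 16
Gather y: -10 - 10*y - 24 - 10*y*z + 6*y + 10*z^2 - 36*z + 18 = y*(-10*z - 4) + 10*z^2 - 36*z - 16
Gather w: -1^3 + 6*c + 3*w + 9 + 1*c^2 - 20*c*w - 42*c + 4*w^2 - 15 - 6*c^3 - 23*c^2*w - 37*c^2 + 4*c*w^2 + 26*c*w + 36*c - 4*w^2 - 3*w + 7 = -6*c^3 - 36*c^2 + 4*c*w^2 + w*(-23*c^2 + 6*c)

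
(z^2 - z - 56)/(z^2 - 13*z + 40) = (z + 7)/(z - 5)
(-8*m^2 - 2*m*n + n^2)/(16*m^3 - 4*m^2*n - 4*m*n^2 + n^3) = -1/(2*m - n)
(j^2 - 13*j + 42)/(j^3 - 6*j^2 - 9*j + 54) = (j - 7)/(j^2 - 9)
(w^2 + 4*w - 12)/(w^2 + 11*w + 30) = (w - 2)/(w + 5)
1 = 1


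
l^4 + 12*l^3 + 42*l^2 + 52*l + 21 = (l + 1)^2*(l + 3)*(l + 7)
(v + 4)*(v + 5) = v^2 + 9*v + 20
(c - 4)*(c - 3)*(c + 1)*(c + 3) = c^4 - 3*c^3 - 13*c^2 + 27*c + 36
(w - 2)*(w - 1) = w^2 - 3*w + 2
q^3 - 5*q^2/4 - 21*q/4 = q*(q - 3)*(q + 7/4)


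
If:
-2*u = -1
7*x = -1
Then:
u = 1/2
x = -1/7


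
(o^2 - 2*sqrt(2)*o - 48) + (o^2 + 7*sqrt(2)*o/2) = 2*o^2 + 3*sqrt(2)*o/2 - 48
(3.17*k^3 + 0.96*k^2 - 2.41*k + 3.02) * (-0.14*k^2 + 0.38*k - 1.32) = -0.4438*k^5 + 1.0702*k^4 - 3.4822*k^3 - 2.6058*k^2 + 4.3288*k - 3.9864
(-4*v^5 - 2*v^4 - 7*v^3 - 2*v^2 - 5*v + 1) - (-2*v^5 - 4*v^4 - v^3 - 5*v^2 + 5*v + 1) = -2*v^5 + 2*v^4 - 6*v^3 + 3*v^2 - 10*v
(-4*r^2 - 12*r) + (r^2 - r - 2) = -3*r^2 - 13*r - 2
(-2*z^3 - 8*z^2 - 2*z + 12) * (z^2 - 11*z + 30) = -2*z^5 + 14*z^4 + 26*z^3 - 206*z^2 - 192*z + 360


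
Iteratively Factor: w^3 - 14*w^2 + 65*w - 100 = (w - 5)*(w^2 - 9*w + 20) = (w - 5)^2*(w - 4)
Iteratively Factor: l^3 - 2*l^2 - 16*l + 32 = (l - 2)*(l^2 - 16) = (l - 2)*(l + 4)*(l - 4)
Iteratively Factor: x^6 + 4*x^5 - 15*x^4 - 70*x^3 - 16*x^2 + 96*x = (x - 1)*(x^5 + 5*x^4 - 10*x^3 - 80*x^2 - 96*x) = (x - 4)*(x - 1)*(x^4 + 9*x^3 + 26*x^2 + 24*x) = (x - 4)*(x - 1)*(x + 4)*(x^3 + 5*x^2 + 6*x) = x*(x - 4)*(x - 1)*(x + 4)*(x^2 + 5*x + 6) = x*(x - 4)*(x - 1)*(x + 3)*(x + 4)*(x + 2)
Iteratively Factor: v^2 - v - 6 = (v - 3)*(v + 2)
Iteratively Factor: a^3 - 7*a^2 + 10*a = (a - 5)*(a^2 - 2*a) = a*(a - 5)*(a - 2)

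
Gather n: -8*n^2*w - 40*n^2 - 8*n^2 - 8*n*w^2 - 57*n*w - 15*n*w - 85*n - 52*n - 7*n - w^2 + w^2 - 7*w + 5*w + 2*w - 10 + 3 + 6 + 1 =n^2*(-8*w - 48) + n*(-8*w^2 - 72*w - 144)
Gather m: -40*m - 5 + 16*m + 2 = -24*m - 3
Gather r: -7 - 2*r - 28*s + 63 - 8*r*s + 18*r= r*(16 - 8*s) - 28*s + 56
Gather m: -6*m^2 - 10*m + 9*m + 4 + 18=-6*m^2 - m + 22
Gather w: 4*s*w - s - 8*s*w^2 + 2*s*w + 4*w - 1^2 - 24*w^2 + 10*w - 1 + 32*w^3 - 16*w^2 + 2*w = -s + 32*w^3 + w^2*(-8*s - 40) + w*(6*s + 16) - 2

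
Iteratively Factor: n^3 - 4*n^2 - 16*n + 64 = (n - 4)*(n^2 - 16) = (n - 4)*(n + 4)*(n - 4)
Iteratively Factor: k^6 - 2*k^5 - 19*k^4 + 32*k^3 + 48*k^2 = (k + 1)*(k^5 - 3*k^4 - 16*k^3 + 48*k^2) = k*(k + 1)*(k^4 - 3*k^3 - 16*k^2 + 48*k) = k*(k - 4)*(k + 1)*(k^3 + k^2 - 12*k) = k*(k - 4)*(k - 3)*(k + 1)*(k^2 + 4*k) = k*(k - 4)*(k - 3)*(k + 1)*(k + 4)*(k)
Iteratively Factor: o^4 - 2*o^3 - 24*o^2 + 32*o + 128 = (o + 4)*(o^3 - 6*o^2 + 32) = (o + 2)*(o + 4)*(o^2 - 8*o + 16) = (o - 4)*(o + 2)*(o + 4)*(o - 4)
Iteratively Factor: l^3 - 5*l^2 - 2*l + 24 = (l - 4)*(l^2 - l - 6) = (l - 4)*(l - 3)*(l + 2)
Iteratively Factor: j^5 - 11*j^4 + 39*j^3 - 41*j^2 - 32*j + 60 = (j + 1)*(j^4 - 12*j^3 + 51*j^2 - 92*j + 60) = (j - 2)*(j + 1)*(j^3 - 10*j^2 + 31*j - 30) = (j - 5)*(j - 2)*(j + 1)*(j^2 - 5*j + 6) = (j - 5)*(j - 3)*(j - 2)*(j + 1)*(j - 2)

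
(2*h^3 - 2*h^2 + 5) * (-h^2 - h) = -2*h^5 + 2*h^3 - 5*h^2 - 5*h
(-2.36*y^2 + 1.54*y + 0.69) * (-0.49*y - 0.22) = 1.1564*y^3 - 0.2354*y^2 - 0.6769*y - 0.1518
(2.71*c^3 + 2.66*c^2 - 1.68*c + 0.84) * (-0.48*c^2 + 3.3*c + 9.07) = -1.3008*c^5 + 7.6662*c^4 + 34.1641*c^3 + 18.179*c^2 - 12.4656*c + 7.6188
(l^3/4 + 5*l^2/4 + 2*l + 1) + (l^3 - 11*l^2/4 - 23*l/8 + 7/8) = 5*l^3/4 - 3*l^2/2 - 7*l/8 + 15/8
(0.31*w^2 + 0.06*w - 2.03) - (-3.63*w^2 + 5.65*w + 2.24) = 3.94*w^2 - 5.59*w - 4.27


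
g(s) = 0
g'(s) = 0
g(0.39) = 0.00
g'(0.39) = 0.00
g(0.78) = 0.00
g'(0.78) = 0.00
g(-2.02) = 0.00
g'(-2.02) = 0.00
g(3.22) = 0.00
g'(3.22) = 0.00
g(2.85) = 0.00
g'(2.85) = 0.00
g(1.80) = 0.00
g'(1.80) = 0.00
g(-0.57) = 0.00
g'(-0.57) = 0.00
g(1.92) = 0.00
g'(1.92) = 0.00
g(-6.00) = 0.00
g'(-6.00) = 0.00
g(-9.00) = 0.00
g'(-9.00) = 0.00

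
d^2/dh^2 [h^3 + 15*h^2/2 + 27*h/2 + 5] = 6*h + 15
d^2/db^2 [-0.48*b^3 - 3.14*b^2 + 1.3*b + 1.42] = -2.88*b - 6.28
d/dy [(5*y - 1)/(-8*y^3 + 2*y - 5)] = (-40*y^3 + 10*y + 2*(5*y - 1)*(12*y^2 - 1) - 25)/(8*y^3 - 2*y + 5)^2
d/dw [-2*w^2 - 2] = -4*w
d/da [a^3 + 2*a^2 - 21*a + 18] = 3*a^2 + 4*a - 21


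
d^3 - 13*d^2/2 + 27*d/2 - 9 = (d - 3)*(d - 2)*(d - 3/2)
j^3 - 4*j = j*(j - 2)*(j + 2)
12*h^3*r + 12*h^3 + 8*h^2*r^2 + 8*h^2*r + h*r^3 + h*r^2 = (2*h + r)*(6*h + r)*(h*r + h)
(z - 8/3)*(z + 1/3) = z^2 - 7*z/3 - 8/9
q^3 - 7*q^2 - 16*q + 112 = (q - 7)*(q - 4)*(q + 4)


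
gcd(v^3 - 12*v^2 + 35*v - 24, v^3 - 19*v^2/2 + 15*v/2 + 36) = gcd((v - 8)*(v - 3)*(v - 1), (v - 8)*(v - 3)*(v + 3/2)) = v^2 - 11*v + 24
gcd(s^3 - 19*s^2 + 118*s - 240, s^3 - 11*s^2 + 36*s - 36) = s - 6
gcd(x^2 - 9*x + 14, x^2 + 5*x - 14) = x - 2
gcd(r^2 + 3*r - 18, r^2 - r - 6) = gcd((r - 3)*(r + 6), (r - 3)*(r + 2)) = r - 3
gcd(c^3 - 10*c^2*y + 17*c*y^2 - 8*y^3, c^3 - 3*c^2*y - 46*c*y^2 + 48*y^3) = c^2 - 9*c*y + 8*y^2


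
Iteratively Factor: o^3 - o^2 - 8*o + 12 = (o + 3)*(o^2 - 4*o + 4) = (o - 2)*(o + 3)*(o - 2)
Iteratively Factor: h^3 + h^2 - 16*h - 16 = (h + 1)*(h^2 - 16) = (h - 4)*(h + 1)*(h + 4)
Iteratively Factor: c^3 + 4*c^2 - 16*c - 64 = (c + 4)*(c^2 - 16) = (c - 4)*(c + 4)*(c + 4)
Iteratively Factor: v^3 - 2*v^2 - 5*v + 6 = (v - 3)*(v^2 + v - 2) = (v - 3)*(v + 2)*(v - 1)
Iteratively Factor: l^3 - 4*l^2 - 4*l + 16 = (l + 2)*(l^2 - 6*l + 8) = (l - 2)*(l + 2)*(l - 4)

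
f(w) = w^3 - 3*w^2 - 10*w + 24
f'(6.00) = 62.00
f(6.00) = 72.00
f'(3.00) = -1.00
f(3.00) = -6.00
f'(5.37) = 44.29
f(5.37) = 38.64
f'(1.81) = -11.03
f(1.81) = 2.00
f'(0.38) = -11.85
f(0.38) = 19.82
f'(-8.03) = 231.62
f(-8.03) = -606.92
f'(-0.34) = -7.61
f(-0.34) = 27.01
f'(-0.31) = -7.85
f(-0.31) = 26.78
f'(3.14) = 0.74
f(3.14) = -6.02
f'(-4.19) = 67.81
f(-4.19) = -60.33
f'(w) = 3*w^2 - 6*w - 10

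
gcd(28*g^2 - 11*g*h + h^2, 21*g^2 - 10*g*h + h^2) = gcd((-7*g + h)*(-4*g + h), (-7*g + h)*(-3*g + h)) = 7*g - h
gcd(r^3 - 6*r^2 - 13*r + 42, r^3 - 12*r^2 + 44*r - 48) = r - 2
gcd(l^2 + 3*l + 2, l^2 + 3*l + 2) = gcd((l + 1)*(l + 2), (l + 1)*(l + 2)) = l^2 + 3*l + 2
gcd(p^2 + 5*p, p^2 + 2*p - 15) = p + 5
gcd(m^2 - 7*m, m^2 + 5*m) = m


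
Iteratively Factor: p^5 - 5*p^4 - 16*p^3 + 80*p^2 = (p)*(p^4 - 5*p^3 - 16*p^2 + 80*p) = p^2*(p^3 - 5*p^2 - 16*p + 80) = p^2*(p - 4)*(p^2 - p - 20) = p^2*(p - 4)*(p + 4)*(p - 5)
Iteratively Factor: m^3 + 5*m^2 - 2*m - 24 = (m + 3)*(m^2 + 2*m - 8) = (m - 2)*(m + 3)*(m + 4)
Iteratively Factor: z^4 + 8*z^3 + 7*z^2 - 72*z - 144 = (z - 3)*(z^3 + 11*z^2 + 40*z + 48) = (z - 3)*(z + 4)*(z^2 + 7*z + 12) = (z - 3)*(z + 4)^2*(z + 3)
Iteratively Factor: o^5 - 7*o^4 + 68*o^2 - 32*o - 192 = (o - 4)*(o^4 - 3*o^3 - 12*o^2 + 20*o + 48) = (o - 4)^2*(o^3 + o^2 - 8*o - 12) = (o - 4)^2*(o + 2)*(o^2 - o - 6) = (o - 4)^2*(o + 2)^2*(o - 3)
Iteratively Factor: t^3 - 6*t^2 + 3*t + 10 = (t - 5)*(t^2 - t - 2) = (t - 5)*(t - 2)*(t + 1)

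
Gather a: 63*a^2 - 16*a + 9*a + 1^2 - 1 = 63*a^2 - 7*a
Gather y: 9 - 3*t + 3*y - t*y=-3*t + y*(3 - t) + 9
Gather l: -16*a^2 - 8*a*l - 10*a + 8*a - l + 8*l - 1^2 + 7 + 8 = -16*a^2 - 2*a + l*(7 - 8*a) + 14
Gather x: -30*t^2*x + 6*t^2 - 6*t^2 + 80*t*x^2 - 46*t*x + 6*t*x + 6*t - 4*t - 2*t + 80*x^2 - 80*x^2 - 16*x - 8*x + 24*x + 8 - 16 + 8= 80*t*x^2 + x*(-30*t^2 - 40*t)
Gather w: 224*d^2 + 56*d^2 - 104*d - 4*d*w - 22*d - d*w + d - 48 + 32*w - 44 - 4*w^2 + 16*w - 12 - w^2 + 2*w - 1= 280*d^2 - 125*d - 5*w^2 + w*(50 - 5*d) - 105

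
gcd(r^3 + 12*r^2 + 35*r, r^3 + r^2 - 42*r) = r^2 + 7*r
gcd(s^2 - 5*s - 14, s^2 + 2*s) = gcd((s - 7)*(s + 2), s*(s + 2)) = s + 2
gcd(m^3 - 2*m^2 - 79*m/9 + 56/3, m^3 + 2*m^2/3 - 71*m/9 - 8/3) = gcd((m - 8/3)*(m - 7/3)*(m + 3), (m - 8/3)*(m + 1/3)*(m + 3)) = m^2 + m/3 - 8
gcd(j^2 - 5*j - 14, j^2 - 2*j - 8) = j + 2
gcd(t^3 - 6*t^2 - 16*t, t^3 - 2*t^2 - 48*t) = t^2 - 8*t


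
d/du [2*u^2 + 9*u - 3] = 4*u + 9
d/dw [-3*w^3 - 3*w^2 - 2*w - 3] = -9*w^2 - 6*w - 2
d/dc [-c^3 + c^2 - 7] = c*(2 - 3*c)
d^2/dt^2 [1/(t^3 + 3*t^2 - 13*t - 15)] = 2*(-3*(t + 1)*(t^3 + 3*t^2 - 13*t - 15) + (3*t^2 + 6*t - 13)^2)/(t^3 + 3*t^2 - 13*t - 15)^3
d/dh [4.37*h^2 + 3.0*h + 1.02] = 8.74*h + 3.0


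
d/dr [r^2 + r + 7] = 2*r + 1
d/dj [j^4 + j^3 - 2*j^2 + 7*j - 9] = 4*j^3 + 3*j^2 - 4*j + 7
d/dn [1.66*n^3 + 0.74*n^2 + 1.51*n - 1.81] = 4.98*n^2 + 1.48*n + 1.51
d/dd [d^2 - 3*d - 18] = 2*d - 3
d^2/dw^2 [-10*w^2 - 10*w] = -20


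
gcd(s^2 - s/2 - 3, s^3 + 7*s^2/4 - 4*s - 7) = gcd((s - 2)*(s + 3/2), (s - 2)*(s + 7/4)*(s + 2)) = s - 2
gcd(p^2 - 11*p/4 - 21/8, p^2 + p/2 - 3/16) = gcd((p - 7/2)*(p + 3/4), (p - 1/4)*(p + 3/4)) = p + 3/4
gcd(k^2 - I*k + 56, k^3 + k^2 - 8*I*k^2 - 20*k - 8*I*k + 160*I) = k - 8*I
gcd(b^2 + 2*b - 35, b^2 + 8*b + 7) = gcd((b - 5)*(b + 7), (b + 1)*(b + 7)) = b + 7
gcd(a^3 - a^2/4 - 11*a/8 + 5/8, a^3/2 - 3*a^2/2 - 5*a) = 1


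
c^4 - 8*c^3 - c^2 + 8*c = c*(c - 8)*(c - 1)*(c + 1)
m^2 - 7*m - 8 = (m - 8)*(m + 1)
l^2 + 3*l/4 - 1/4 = (l - 1/4)*(l + 1)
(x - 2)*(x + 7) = x^2 + 5*x - 14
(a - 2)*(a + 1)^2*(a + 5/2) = a^4 + 5*a^3/2 - 3*a^2 - 19*a/2 - 5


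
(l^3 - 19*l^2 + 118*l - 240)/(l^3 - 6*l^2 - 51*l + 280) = (l - 6)/(l + 7)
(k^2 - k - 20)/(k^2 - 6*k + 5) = (k + 4)/(k - 1)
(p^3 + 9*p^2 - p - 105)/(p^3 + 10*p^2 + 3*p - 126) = (p + 5)/(p + 6)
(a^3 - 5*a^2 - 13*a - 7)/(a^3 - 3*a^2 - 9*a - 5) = (a - 7)/(a - 5)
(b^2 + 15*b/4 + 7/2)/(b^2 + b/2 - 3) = (4*b + 7)/(2*(2*b - 3))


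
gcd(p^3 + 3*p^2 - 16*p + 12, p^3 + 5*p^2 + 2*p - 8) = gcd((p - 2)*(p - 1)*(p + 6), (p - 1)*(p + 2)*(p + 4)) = p - 1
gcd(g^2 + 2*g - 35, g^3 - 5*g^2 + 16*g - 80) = g - 5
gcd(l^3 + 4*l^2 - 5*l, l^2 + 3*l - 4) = l - 1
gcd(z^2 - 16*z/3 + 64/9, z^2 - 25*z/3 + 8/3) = 1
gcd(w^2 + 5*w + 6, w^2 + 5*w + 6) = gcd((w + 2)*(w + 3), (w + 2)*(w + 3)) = w^2 + 5*w + 6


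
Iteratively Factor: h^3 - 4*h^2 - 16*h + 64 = (h - 4)*(h^2 - 16) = (h - 4)^2*(h + 4)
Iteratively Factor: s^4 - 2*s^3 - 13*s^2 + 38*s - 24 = (s - 3)*(s^3 + s^2 - 10*s + 8) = (s - 3)*(s - 1)*(s^2 + 2*s - 8) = (s - 3)*(s - 2)*(s - 1)*(s + 4)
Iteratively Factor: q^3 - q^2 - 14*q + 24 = (q - 3)*(q^2 + 2*q - 8) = (q - 3)*(q - 2)*(q + 4)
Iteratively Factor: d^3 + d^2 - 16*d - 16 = (d + 4)*(d^2 - 3*d - 4) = (d + 1)*(d + 4)*(d - 4)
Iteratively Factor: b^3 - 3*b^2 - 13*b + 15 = (b - 5)*(b^2 + 2*b - 3) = (b - 5)*(b - 1)*(b + 3)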